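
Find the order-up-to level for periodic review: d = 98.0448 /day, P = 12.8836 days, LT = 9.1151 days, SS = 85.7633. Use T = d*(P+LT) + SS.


P + LT = 21.9987
d*(P+LT) = 98.0448 * 21.9987 = 2156.8581
T = 2156.8581 + 85.7633 = 2242.6214

2242.6214 units


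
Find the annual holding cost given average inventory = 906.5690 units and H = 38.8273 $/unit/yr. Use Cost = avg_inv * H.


Cost = 906.5690 * 38.8273 = 35199.6265

35199.6265 $/yr


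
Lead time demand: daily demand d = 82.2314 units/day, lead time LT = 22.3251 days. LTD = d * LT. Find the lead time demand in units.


LTD = 82.2314 * 22.3251 = 1835.8242

1835.8242 units


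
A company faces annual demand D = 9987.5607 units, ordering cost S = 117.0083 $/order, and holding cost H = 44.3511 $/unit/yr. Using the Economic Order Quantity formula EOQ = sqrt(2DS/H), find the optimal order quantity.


2*D*S = 2 * 9987.5607 * 117.0083 = 2337254.9973
2*D*S/H = 52698.9183
EOQ = sqrt(52698.9183) = 229.5624

229.5624 units


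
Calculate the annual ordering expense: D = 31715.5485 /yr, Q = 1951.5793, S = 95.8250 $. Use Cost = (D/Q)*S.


Number of orders = D/Q = 16.2512
Cost = 16.2512 * 95.8250 = 1557.2734

1557.2734 $/yr


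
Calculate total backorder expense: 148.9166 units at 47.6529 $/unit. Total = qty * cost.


Total = 148.9166 * 47.6529 = 7096.3078

7096.3078 $


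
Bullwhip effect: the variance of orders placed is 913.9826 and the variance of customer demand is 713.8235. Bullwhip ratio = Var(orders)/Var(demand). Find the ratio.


BW = 913.9826 / 713.8235 = 1.2804

1.2804


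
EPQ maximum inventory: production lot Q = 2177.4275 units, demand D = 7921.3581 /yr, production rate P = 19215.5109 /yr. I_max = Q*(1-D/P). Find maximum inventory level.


D/P = 0.4122
1 - D/P = 0.5878
I_max = 2177.4275 * 0.5878 = 1279.8098

1279.8098 units


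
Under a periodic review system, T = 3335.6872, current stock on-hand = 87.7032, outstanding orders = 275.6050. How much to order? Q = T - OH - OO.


Inventory position = OH + OO = 87.7032 + 275.6050 = 363.3082
Q = 3335.6872 - 363.3082 = 2972.3790

2972.3790 units


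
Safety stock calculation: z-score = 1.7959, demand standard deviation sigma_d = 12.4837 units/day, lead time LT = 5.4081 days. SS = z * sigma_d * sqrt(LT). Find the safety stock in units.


sqrt(LT) = sqrt(5.4081) = 2.3255
SS = 1.7959 * 12.4837 * 2.3255 = 52.1372

52.1372 units


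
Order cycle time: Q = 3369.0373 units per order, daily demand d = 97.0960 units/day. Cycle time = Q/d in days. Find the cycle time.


Cycle = 3369.0373 / 97.0960 = 34.6980

34.6980 days


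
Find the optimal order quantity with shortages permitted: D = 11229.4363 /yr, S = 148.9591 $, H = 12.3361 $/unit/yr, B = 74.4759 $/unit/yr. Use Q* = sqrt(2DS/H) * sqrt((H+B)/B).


sqrt(2DS/H) = 520.7611
sqrt((H+B)/B) = 1.0796
Q* = 520.7611 * 1.0796 = 562.2385

562.2385 units


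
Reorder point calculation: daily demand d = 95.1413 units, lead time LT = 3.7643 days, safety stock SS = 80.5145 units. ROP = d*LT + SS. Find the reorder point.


d*LT = 95.1413 * 3.7643 = 358.1404
ROP = 358.1404 + 80.5145 = 438.6549

438.6549 units


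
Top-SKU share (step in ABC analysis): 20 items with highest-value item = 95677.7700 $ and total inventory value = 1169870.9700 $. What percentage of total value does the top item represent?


Top item = 95677.7700
Total = 1169870.9700
Percentage = 95677.7700 / 1169870.9700 * 100 = 8.1785

8.1785%


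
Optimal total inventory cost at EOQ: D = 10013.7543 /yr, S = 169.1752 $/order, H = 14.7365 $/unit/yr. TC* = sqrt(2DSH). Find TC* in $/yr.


2*D*S*H = 49929587.0204
TC* = sqrt(49929587.0204) = 7066.0871

7066.0871 $/yr


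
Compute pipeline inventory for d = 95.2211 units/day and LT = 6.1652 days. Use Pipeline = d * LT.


Pipeline = 95.2211 * 6.1652 = 587.0571

587.0571 units


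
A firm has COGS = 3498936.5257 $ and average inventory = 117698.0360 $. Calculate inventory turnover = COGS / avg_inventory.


Turnover = 3498936.5257 / 117698.0360 = 29.7281

29.7281


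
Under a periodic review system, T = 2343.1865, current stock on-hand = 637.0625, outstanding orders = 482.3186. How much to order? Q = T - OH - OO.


Inventory position = OH + OO = 637.0625 + 482.3186 = 1119.3811
Q = 2343.1865 - 1119.3811 = 1223.8054

1223.8054 units


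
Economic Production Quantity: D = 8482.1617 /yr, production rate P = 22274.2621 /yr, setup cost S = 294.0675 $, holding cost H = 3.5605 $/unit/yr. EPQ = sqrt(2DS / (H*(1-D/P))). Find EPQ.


1 - D/P = 1 - 0.3808 = 0.6192
H*(1-D/P) = 2.2046
2DS = 4988656.1714
EPQ = sqrt(2262796.4989) = 1504.2595

1504.2595 units


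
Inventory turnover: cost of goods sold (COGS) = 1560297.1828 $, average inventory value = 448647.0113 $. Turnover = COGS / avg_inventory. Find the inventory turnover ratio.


Turnover = 1560297.1828 / 448647.0113 = 3.4778

3.4778


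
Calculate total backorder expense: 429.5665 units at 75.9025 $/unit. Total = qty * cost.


Total = 429.5665 * 75.9025 = 32605.1713

32605.1713 $


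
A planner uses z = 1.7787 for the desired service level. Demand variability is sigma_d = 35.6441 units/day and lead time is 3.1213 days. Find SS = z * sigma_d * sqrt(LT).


sqrt(LT) = sqrt(3.1213) = 1.7667
SS = 1.7787 * 35.6441 * 1.7667 = 112.0103

112.0103 units


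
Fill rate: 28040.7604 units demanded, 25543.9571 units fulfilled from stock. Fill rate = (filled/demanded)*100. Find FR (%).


FR = 25543.9571 / 28040.7604 * 100 = 91.0958

91.0958%


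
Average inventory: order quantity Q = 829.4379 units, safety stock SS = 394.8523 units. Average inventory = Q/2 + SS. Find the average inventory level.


Q/2 = 414.7190
Avg = 414.7190 + 394.8523 = 809.5712

809.5712 units


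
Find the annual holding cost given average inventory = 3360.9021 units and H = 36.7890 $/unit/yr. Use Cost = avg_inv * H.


Cost = 3360.9021 * 36.7890 = 123644.2274

123644.2274 $/yr


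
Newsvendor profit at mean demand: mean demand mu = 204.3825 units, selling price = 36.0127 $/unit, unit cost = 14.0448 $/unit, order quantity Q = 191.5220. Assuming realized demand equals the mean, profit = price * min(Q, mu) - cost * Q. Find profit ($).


Sales at mu = min(191.5220, 204.3825) = 191.5220
Revenue = 36.0127 * 191.5220 = 6897.2243
Total cost = 14.0448 * 191.5220 = 2689.8882
Profit = 6897.2243 - 2689.8882 = 4207.3361

4207.3361 $


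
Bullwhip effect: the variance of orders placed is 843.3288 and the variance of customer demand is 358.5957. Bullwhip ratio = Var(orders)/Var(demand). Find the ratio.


BW = 843.3288 / 358.5957 = 2.3518

2.3518


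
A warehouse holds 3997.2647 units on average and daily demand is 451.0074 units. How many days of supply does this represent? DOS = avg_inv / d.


DOS = 3997.2647 / 451.0074 = 8.8630

8.8630 days


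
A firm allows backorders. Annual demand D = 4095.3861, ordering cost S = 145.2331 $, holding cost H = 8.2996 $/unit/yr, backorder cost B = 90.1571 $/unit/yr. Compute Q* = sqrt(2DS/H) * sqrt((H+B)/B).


sqrt(2DS/H) = 378.5878
sqrt((H+B)/B) = 1.0450
Q* = 378.5878 * 1.0450 = 395.6301

395.6301 units


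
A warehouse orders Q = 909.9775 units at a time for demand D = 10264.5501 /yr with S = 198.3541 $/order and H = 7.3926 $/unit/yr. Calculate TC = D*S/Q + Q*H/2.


Ordering cost = D*S/Q = 2237.4351
Holding cost = Q*H/2 = 3363.5498
TC = 2237.4351 + 3363.5498 = 5600.9849

5600.9849 $/yr


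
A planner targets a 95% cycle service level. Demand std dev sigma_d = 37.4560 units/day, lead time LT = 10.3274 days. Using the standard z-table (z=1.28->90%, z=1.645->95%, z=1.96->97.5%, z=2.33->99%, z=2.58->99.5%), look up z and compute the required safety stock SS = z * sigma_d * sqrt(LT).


From the table, SL = 95% corresponds to z = 1.645
sqrt(LT) = sqrt(10.3274) = 3.2136
SS = 1.645 * 37.4560 * 3.2136 = 198.0080

198.0080 units


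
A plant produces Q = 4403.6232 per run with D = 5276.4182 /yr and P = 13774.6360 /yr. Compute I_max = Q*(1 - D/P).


D/P = 0.3831
1 - D/P = 0.6169
I_max = 4403.6232 * 0.6169 = 2716.8013

2716.8013 units


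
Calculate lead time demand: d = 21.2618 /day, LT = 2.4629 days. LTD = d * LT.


LTD = 21.2618 * 2.4629 = 52.3657

52.3657 units


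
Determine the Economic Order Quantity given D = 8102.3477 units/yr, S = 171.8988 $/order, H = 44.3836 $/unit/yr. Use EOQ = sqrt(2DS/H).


2*D*S = 2 * 8102.3477 * 171.8988 = 2785567.6936
2*D*S/H = 62761.1932
EOQ = sqrt(62761.1932) = 250.5218

250.5218 units


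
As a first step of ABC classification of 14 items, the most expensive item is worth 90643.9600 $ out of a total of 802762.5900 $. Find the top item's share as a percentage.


Top item = 90643.9600
Total = 802762.5900
Percentage = 90643.9600 / 802762.5900 * 100 = 11.2915

11.2915%


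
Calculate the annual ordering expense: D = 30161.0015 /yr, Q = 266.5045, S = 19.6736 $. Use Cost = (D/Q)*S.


Number of orders = D/Q = 113.1726
Cost = 113.1726 * 19.6736 = 2226.5120

2226.5120 $/yr


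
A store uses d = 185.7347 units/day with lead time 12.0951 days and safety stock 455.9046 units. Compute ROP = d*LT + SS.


d*LT = 185.7347 * 12.0951 = 2246.4798
ROP = 2246.4798 + 455.9046 = 2702.3844

2702.3844 units


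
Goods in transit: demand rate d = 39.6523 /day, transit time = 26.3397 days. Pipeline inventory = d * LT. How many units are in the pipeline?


Pipeline = 39.6523 * 26.3397 = 1044.4297

1044.4297 units


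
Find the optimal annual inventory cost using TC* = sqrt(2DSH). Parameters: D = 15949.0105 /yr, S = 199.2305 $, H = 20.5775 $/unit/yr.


2*D*S*H = 130771219.8404
TC* = sqrt(130771219.8404) = 11435.5245

11435.5245 $/yr


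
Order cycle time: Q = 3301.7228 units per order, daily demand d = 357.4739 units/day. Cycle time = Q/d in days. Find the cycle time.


Cycle = 3301.7228 / 357.4739 = 9.2363

9.2363 days


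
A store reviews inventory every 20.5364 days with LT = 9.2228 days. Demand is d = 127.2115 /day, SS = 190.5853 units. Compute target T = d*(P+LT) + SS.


P + LT = 29.7592
d*(P+LT) = 127.2115 * 29.7592 = 3785.7125
T = 3785.7125 + 190.5853 = 3976.2978

3976.2978 units


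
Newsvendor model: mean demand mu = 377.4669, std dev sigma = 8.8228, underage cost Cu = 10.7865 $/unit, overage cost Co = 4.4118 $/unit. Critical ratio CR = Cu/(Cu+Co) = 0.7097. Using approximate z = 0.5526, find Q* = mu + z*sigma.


CR = Cu/(Cu+Co) = 10.7865/(10.7865+4.4118) = 0.7097
z = 0.5526
Q* = 377.4669 + 0.5526 * 8.8228 = 382.3424

382.3424 units


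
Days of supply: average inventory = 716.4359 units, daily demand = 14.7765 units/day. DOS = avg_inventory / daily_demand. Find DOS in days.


DOS = 716.4359 / 14.7765 = 48.4848

48.4848 days


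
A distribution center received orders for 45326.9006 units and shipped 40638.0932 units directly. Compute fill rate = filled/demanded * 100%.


FR = 40638.0932 / 45326.9006 * 100 = 89.6556

89.6556%


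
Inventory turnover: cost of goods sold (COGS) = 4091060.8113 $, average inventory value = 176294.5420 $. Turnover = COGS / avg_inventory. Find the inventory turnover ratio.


Turnover = 4091060.8113 / 176294.5420 = 23.2058

23.2058


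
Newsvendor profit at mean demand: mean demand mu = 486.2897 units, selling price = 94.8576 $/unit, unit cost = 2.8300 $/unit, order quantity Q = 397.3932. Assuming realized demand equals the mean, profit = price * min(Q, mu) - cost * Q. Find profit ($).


Sales at mu = min(397.3932, 486.2897) = 397.3932
Revenue = 94.8576 * 397.3932 = 37695.7652
Total cost = 2.8300 * 397.3932 = 1124.6228
Profit = 37695.7652 - 1124.6228 = 36571.1425

36571.1425 $


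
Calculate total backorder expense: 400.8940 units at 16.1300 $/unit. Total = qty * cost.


Total = 400.8940 * 16.1300 = 6466.4202

6466.4202 $


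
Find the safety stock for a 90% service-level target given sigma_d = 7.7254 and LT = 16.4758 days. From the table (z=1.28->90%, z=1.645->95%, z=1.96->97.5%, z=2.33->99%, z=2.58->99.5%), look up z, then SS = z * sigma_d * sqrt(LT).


From the table, SL = 90% corresponds to z = 1.28
sqrt(LT) = sqrt(16.4758) = 4.0590
SS = 1.28 * 7.7254 * 4.0590 = 40.1379

40.1379 units


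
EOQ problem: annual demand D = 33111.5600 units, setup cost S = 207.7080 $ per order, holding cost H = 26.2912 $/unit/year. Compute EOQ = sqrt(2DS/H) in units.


2*D*S = 2 * 33111.5600 * 207.7080 = 13755071.8090
2*D*S/H = 523181.5896
EOQ = sqrt(523181.5896) = 723.3129

723.3129 units


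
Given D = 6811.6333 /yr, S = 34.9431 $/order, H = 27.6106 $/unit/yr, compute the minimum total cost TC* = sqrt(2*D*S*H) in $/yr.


2*D*S*H = 13143727.0280
TC* = sqrt(13143727.0280) = 3625.4278

3625.4278 $/yr


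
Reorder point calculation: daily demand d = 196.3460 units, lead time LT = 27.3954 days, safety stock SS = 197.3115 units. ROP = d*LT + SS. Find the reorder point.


d*LT = 196.3460 * 27.3954 = 5378.9772
ROP = 5378.9772 + 197.3115 = 5576.2887

5576.2887 units


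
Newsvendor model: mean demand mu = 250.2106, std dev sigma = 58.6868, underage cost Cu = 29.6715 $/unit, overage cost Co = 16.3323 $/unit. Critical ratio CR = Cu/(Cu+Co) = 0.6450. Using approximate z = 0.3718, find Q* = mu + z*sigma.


CR = Cu/(Cu+Co) = 29.6715/(29.6715+16.3323) = 0.6450
z = 0.3718
Q* = 250.2106 + 0.3718 * 58.6868 = 272.0304

272.0304 units


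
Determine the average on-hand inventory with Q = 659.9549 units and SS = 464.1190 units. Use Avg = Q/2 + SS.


Q/2 = 329.9774
Avg = 329.9774 + 464.1190 = 794.0965

794.0965 units


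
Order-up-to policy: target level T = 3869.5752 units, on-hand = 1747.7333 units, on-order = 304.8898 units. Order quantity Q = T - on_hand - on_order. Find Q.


Inventory position = OH + OO = 1747.7333 + 304.8898 = 2052.6231
Q = 3869.5752 - 2052.6231 = 1816.9521

1816.9521 units


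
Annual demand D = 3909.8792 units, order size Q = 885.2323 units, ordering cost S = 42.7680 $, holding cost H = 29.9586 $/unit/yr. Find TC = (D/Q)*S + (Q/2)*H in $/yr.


Ordering cost = D*S/Q = 188.8970
Holding cost = Q*H/2 = 13260.1602
TC = 188.8970 + 13260.1602 = 13449.0572

13449.0572 $/yr


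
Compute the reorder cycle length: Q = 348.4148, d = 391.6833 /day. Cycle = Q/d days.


Cycle = 348.4148 / 391.6833 = 0.8895

0.8895 days


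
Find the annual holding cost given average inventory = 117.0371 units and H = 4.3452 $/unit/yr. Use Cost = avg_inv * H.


Cost = 117.0371 * 4.3452 = 508.5496

508.5496 $/yr


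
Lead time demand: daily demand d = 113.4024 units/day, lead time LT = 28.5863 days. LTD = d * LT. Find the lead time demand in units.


LTD = 113.4024 * 28.5863 = 3241.7550

3241.7550 units


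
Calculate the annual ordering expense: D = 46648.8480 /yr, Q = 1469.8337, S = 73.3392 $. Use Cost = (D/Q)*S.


Number of orders = D/Q = 31.7375
Cost = 31.7375 * 73.3392 = 2327.6029

2327.6029 $/yr


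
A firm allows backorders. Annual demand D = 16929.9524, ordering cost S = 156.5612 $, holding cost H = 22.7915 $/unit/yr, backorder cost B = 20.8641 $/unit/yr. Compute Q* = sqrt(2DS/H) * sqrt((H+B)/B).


sqrt(2DS/H) = 482.2791
sqrt((H+B)/B) = 1.4465
Q* = 482.2791 * 1.4465 = 697.6195

697.6195 units


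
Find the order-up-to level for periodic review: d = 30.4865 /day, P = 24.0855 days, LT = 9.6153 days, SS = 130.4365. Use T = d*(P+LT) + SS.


P + LT = 33.7008
d*(P+LT) = 30.4865 * 33.7008 = 1027.4194
T = 1027.4194 + 130.4365 = 1157.8559

1157.8559 units


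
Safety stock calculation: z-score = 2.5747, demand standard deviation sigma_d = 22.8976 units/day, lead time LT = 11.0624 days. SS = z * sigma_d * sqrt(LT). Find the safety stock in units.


sqrt(LT) = sqrt(11.0624) = 3.3260
SS = 2.5747 * 22.8976 * 3.3260 = 196.0836

196.0836 units


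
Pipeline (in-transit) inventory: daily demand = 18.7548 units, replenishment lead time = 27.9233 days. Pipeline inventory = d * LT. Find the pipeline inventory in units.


Pipeline = 18.7548 * 27.9233 = 523.6959

523.6959 units


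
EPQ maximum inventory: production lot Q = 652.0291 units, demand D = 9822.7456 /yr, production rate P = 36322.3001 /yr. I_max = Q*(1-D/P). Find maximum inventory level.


D/P = 0.2704
1 - D/P = 0.7296
I_max = 652.0291 * 0.7296 = 475.6990

475.6990 units


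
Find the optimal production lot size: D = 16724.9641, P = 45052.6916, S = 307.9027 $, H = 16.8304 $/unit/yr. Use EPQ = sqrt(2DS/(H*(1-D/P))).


1 - D/P = 1 - 0.3712 = 0.6288
H*(1-D/P) = 10.5824
2DS = 10299323.2076
EPQ = sqrt(973247.4077) = 986.5330

986.5330 units


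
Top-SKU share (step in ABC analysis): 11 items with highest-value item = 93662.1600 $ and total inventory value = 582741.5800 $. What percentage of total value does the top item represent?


Top item = 93662.1600
Total = 582741.5800
Percentage = 93662.1600 / 582741.5800 * 100 = 16.0727

16.0727%


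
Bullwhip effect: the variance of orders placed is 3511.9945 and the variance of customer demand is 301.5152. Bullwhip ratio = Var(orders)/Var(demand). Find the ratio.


BW = 3511.9945 / 301.5152 = 11.6478

11.6478


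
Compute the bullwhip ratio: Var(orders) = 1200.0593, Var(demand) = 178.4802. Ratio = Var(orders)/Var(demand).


BW = 1200.0593 / 178.4802 = 6.7238

6.7238


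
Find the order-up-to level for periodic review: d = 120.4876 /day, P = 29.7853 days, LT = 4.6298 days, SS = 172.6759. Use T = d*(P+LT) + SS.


P + LT = 34.4151
d*(P+LT) = 120.4876 * 34.4151 = 4146.5928
T = 4146.5928 + 172.6759 = 4319.2687

4319.2687 units


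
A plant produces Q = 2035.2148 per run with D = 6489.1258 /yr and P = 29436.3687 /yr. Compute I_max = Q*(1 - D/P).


D/P = 0.2204
1 - D/P = 0.7796
I_max = 2035.2148 * 0.7796 = 1586.5601

1586.5601 units


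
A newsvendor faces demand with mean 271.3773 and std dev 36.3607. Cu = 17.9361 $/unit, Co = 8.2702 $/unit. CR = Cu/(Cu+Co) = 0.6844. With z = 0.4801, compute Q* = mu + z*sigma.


CR = Cu/(Cu+Co) = 17.9361/(17.9361+8.2702) = 0.6844
z = 0.4801
Q* = 271.3773 + 0.4801 * 36.3607 = 288.8341

288.8341 units


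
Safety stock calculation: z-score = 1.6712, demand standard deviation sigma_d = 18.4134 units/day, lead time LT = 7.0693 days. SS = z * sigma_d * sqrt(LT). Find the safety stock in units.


sqrt(LT) = sqrt(7.0693) = 2.6588
SS = 1.6712 * 18.4134 * 2.6588 = 81.8183

81.8183 units


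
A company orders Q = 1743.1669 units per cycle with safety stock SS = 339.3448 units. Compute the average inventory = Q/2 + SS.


Q/2 = 871.5834
Avg = 871.5834 + 339.3448 = 1210.9282

1210.9282 units


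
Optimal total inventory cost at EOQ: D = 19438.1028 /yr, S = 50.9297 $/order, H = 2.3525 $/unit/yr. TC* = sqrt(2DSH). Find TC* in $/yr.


2*D*S*H = 4657840.5813
TC* = sqrt(4657840.5813) = 2158.2031

2158.2031 $/yr


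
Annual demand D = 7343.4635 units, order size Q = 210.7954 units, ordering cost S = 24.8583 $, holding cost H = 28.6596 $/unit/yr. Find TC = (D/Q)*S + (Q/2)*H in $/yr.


Ordering cost = D*S/Q = 865.9867
Holding cost = Q*H/2 = 3020.6559
TC = 865.9867 + 3020.6559 = 3886.6427

3886.6427 $/yr


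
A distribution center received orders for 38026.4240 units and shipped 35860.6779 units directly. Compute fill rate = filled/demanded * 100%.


FR = 35860.6779 / 38026.4240 * 100 = 94.3046

94.3046%


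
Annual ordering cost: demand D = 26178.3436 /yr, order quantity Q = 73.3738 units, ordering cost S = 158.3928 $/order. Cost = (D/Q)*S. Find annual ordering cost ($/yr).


Number of orders = D/Q = 356.7805
Cost = 356.7805 * 158.3928 = 56511.4679

56511.4679 $/yr


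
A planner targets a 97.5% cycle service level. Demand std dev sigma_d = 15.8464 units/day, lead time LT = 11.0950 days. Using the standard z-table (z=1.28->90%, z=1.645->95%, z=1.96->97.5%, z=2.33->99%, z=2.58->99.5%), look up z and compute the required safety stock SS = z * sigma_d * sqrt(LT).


From the table, SL = 97.5% corresponds to z = 1.96
sqrt(LT) = sqrt(11.0950) = 3.3309
SS = 1.96 * 15.8464 * 3.3309 = 103.4547

103.4547 units


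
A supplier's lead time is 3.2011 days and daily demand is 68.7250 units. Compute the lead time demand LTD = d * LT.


LTD = 68.7250 * 3.2011 = 219.9956

219.9956 units


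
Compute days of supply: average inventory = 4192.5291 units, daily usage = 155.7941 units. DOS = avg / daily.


DOS = 4192.5291 / 155.7941 = 26.9107

26.9107 days


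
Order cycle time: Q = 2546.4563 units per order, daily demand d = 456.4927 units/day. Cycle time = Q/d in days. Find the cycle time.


Cycle = 2546.4563 / 456.4927 = 5.5783

5.5783 days


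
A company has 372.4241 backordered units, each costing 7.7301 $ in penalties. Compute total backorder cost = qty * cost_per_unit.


Total = 372.4241 * 7.7301 = 2878.8755

2878.8755 $


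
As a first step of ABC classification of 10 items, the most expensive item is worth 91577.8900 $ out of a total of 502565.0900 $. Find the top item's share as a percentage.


Top item = 91577.8900
Total = 502565.0900
Percentage = 91577.8900 / 502565.0900 * 100 = 18.2221

18.2221%


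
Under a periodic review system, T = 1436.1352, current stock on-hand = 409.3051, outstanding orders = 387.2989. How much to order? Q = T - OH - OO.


Inventory position = OH + OO = 409.3051 + 387.2989 = 796.6040
Q = 1436.1352 - 796.6040 = 639.5312

639.5312 units


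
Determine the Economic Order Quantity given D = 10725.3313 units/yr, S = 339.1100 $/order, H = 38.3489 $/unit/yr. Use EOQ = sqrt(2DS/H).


2*D*S = 2 * 10725.3313 * 339.1100 = 7274134.1943
2*D*S/H = 189682.9947
EOQ = sqrt(189682.9947) = 435.5261

435.5261 units


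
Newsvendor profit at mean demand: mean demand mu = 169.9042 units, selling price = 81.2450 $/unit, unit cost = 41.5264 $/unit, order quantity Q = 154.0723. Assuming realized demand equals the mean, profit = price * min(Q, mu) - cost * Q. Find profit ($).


Sales at mu = min(154.0723, 169.9042) = 154.0723
Revenue = 81.2450 * 154.0723 = 12517.6040
Total cost = 41.5264 * 154.0723 = 6398.0680
Profit = 12517.6040 - 6398.0680 = 6119.5361

6119.5361 $


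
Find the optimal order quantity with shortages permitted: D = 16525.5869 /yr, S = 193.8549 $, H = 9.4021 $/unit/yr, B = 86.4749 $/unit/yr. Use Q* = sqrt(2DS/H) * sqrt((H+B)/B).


sqrt(2DS/H) = 825.5044
sqrt((H+B)/B) = 1.0530
Q* = 825.5044 * 1.0530 = 869.2238

869.2238 units


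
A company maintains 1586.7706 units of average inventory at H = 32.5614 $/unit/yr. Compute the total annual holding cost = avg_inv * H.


Cost = 1586.7706 * 32.5614 = 51667.4722

51667.4722 $/yr


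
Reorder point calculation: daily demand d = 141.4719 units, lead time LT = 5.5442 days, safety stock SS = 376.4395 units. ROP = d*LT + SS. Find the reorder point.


d*LT = 141.4719 * 5.5442 = 784.3485
ROP = 784.3485 + 376.4395 = 1160.7880

1160.7880 units


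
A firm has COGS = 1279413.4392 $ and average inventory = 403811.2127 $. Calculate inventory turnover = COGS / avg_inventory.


Turnover = 1279413.4392 / 403811.2127 = 3.1683

3.1683


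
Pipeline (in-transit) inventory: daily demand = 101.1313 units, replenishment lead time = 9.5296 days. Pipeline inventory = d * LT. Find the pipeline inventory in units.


Pipeline = 101.1313 * 9.5296 = 963.7408

963.7408 units


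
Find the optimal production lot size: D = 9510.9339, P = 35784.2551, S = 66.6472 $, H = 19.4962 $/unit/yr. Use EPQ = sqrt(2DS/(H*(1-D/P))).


1 - D/P = 1 - 0.2658 = 0.7342
H*(1-D/P) = 14.3144
2DS = 1267754.2276
EPQ = sqrt(88564.9949) = 297.5987

297.5987 units


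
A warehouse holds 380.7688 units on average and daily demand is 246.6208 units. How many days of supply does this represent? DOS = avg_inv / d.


DOS = 380.7688 / 246.6208 = 1.5439

1.5439 days


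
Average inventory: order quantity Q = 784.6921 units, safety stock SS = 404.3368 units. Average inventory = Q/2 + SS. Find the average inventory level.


Q/2 = 392.3460
Avg = 392.3460 + 404.3368 = 796.6828

796.6828 units


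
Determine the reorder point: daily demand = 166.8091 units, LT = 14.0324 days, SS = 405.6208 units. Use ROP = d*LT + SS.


d*LT = 166.8091 * 14.0324 = 2340.7320
ROP = 2340.7320 + 405.6208 = 2746.3528

2746.3528 units


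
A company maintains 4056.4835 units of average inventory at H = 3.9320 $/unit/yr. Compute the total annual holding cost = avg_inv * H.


Cost = 4056.4835 * 3.9320 = 15950.0931

15950.0931 $/yr


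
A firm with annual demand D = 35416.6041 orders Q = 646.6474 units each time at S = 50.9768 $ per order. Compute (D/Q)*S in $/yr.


Number of orders = D/Q = 54.7696
Cost = 54.7696 * 50.9768 = 2791.9777

2791.9777 $/yr


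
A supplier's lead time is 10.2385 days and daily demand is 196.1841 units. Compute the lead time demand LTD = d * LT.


LTD = 196.1841 * 10.2385 = 2008.6309

2008.6309 units


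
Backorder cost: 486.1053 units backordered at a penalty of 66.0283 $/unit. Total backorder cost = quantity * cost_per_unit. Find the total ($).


Total = 486.1053 * 66.0283 = 32096.7066

32096.7066 $


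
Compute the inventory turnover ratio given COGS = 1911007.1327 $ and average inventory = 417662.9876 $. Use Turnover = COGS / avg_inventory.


Turnover = 1911007.1327 / 417662.9876 = 4.5755

4.5755


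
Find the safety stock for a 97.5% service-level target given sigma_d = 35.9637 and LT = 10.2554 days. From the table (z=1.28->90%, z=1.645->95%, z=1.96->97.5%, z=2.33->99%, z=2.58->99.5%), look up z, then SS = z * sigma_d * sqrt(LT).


From the table, SL = 97.5% corresponds to z = 1.96
sqrt(LT) = sqrt(10.2554) = 3.2024
SS = 1.96 * 35.9637 * 3.2024 = 225.7339

225.7339 units


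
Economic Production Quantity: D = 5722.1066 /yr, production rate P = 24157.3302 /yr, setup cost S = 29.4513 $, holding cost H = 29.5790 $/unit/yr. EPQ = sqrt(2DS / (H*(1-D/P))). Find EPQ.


1 - D/P = 1 - 0.2369 = 0.7631
H*(1-D/P) = 22.5727
2DS = 337046.9562
EPQ = sqrt(14931.6379) = 122.1951

122.1951 units


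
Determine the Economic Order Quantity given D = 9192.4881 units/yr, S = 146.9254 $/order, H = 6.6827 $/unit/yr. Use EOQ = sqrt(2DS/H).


2*D*S = 2 * 9192.4881 * 146.9254 = 2701219.9822
2*D*S/H = 404210.8702
EOQ = sqrt(404210.8702) = 635.7758

635.7758 units


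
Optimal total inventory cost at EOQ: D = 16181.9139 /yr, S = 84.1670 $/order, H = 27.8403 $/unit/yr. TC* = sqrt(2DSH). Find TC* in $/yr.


2*D*S*H = 75836038.8272
TC* = sqrt(75836038.8272) = 8708.3890

8708.3890 $/yr


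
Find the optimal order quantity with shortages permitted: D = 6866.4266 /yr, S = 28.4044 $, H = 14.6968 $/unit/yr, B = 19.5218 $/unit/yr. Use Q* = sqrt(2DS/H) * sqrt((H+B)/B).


sqrt(2DS/H) = 162.9153
sqrt((H+B)/B) = 1.3239
Q* = 162.9153 * 1.3239 = 215.6915

215.6915 units


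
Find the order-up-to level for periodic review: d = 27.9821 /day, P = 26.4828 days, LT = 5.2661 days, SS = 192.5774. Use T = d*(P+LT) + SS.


P + LT = 31.7489
d*(P+LT) = 27.9821 * 31.7489 = 888.4009
T = 888.4009 + 192.5774 = 1080.9783

1080.9783 units


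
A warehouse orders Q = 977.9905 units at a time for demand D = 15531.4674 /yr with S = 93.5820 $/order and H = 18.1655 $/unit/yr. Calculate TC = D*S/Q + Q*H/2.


Ordering cost = D*S/Q = 1486.1758
Holding cost = Q*H/2 = 8882.8432
TC = 1486.1758 + 8882.8432 = 10369.0190

10369.0190 $/yr


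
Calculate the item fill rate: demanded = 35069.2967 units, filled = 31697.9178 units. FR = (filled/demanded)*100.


FR = 31697.9178 / 35069.2967 * 100 = 90.3865

90.3865%


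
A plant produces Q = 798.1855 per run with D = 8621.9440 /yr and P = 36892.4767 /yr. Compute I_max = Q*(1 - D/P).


D/P = 0.2337
1 - D/P = 0.7663
I_max = 798.1855 * 0.7663 = 611.6458

611.6458 units


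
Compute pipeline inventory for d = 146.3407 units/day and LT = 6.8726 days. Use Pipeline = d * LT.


Pipeline = 146.3407 * 6.8726 = 1005.7411

1005.7411 units


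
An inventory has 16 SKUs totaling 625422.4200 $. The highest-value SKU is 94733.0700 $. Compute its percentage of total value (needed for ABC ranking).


Top item = 94733.0700
Total = 625422.4200
Percentage = 94733.0700 / 625422.4200 * 100 = 15.1471

15.1471%


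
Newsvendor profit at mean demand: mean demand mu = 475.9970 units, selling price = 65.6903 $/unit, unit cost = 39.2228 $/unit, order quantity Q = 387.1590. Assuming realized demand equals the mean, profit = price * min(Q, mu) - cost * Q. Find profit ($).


Sales at mu = min(387.1590, 475.9970) = 387.1590
Revenue = 65.6903 * 387.1590 = 25432.5909
Total cost = 39.2228 * 387.1590 = 15185.4600
Profit = 25432.5909 - 15185.4600 = 10247.1308

10247.1308 $


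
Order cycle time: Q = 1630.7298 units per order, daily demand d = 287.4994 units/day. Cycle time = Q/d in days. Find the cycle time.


Cycle = 1630.7298 / 287.4994 = 5.6721

5.6721 days


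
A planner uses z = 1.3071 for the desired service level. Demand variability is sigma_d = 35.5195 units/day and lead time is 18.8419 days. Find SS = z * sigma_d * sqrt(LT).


sqrt(LT) = sqrt(18.8419) = 4.3407
SS = 1.3071 * 35.5195 * 4.3407 = 201.5292

201.5292 units


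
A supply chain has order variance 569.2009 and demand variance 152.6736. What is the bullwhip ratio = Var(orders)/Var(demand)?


BW = 569.2009 / 152.6736 = 3.7282

3.7282


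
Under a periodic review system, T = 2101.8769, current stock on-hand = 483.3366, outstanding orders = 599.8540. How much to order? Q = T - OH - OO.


Inventory position = OH + OO = 483.3366 + 599.8540 = 1083.1906
Q = 2101.8769 - 1083.1906 = 1018.6863

1018.6863 units


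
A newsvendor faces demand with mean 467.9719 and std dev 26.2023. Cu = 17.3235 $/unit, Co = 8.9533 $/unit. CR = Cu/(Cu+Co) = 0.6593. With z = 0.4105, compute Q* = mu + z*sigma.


CR = Cu/(Cu+Co) = 17.3235/(17.3235+8.9533) = 0.6593
z = 0.4105
Q* = 467.9719 + 0.4105 * 26.2023 = 478.7279

478.7279 units


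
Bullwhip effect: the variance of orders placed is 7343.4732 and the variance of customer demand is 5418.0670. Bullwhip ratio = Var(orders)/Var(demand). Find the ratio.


BW = 7343.4732 / 5418.0670 = 1.3554

1.3554


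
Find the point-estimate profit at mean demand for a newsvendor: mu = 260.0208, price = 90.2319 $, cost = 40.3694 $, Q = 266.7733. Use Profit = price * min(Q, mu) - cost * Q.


Sales at mu = min(266.7733, 260.0208) = 260.0208
Revenue = 90.2319 * 260.0208 = 23462.1708
Total cost = 40.3694 * 266.7733 = 10769.4781
Profit = 23462.1708 - 10769.4781 = 12692.6928

12692.6928 $


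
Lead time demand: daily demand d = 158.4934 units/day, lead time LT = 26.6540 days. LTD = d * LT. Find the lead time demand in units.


LTD = 158.4934 * 26.6540 = 4224.4831

4224.4831 units


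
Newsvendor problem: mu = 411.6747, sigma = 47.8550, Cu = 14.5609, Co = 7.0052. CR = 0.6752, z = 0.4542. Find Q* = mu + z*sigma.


CR = Cu/(Cu+Co) = 14.5609/(14.5609+7.0052) = 0.6752
z = 0.4542
Q* = 411.6747 + 0.4542 * 47.8550 = 433.4104

433.4104 units


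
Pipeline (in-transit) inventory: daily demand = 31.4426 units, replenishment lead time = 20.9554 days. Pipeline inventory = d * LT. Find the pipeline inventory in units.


Pipeline = 31.4426 * 20.9554 = 658.8923

658.8923 units


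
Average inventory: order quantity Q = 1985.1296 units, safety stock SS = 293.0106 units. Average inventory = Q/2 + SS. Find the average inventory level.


Q/2 = 992.5648
Avg = 992.5648 + 293.0106 = 1285.5754

1285.5754 units


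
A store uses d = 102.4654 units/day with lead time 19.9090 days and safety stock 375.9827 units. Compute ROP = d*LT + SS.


d*LT = 102.4654 * 19.9090 = 2039.9836
ROP = 2039.9836 + 375.9827 = 2415.9663

2415.9663 units


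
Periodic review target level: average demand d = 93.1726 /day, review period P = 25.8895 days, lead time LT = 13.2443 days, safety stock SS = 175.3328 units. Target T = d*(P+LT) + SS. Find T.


P + LT = 39.1338
d*(P+LT) = 93.1726 * 39.1338 = 3646.1979
T = 3646.1979 + 175.3328 = 3821.5307

3821.5307 units


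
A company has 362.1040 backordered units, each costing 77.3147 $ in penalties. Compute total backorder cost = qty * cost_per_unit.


Total = 362.1040 * 77.3147 = 27995.9621

27995.9621 $


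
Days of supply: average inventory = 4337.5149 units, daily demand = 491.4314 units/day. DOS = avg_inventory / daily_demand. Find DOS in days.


DOS = 4337.5149 / 491.4314 = 8.8263

8.8263 days


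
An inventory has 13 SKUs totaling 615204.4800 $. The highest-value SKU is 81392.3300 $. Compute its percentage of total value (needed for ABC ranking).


Top item = 81392.3300
Total = 615204.4800
Percentage = 81392.3300 / 615204.4800 * 100 = 13.2301

13.2301%


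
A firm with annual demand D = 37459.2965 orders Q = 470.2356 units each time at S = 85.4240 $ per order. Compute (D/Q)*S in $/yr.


Number of orders = D/Q = 79.6607
Cost = 79.6607 * 85.4240 = 6804.9355

6804.9355 $/yr


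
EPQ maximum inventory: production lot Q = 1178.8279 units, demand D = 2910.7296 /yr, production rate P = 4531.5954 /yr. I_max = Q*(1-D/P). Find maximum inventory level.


D/P = 0.6423
1 - D/P = 0.3577
I_max = 1178.8279 * 0.3577 = 421.6444

421.6444 units


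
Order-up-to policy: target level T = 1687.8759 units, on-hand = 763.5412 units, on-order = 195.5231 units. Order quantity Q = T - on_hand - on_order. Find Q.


Inventory position = OH + OO = 763.5412 + 195.5231 = 959.0643
Q = 1687.8759 - 959.0643 = 728.8116

728.8116 units


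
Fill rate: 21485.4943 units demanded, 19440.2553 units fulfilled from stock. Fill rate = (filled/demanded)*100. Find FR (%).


FR = 19440.2553 / 21485.4943 * 100 = 90.4808

90.4808%


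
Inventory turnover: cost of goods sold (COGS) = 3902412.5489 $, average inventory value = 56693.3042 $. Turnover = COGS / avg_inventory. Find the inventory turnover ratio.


Turnover = 3902412.5489 / 56693.3042 = 68.8337

68.8337


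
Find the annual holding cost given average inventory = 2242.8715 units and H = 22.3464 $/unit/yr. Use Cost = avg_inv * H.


Cost = 2242.8715 * 22.3464 = 50120.1037

50120.1037 $/yr


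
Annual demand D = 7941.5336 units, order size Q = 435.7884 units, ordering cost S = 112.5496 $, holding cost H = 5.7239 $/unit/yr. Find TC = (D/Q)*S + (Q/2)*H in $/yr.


Ordering cost = D*S/Q = 2051.0331
Holding cost = Q*H/2 = 1247.2046
TC = 2051.0331 + 1247.2046 = 3298.2377

3298.2377 $/yr


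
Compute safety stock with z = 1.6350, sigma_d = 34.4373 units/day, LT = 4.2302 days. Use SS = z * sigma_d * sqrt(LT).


sqrt(LT) = sqrt(4.2302) = 2.0567
SS = 1.6350 * 34.4373 * 2.0567 = 115.8050

115.8050 units


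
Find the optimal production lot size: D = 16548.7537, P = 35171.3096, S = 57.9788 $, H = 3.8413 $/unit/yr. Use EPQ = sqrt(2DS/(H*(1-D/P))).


1 - D/P = 1 - 0.4705 = 0.5295
H*(1-D/P) = 2.0339
2DS = 1918953.7620
EPQ = sqrt(943486.1669) = 971.3322

971.3322 units


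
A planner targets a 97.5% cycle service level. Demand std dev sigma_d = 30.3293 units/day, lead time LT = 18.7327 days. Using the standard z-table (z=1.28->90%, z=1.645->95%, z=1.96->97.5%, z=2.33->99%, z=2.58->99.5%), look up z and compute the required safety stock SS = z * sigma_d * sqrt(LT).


From the table, SL = 97.5% corresponds to z = 1.96
sqrt(LT) = sqrt(18.7327) = 4.3281
SS = 1.96 * 30.3293 * 4.3281 = 257.2875

257.2875 units


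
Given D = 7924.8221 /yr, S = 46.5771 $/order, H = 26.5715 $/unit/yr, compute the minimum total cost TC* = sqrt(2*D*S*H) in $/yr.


2*D*S*H = 19615890.7441
TC* = sqrt(19615890.7441) = 4428.9830

4428.9830 $/yr


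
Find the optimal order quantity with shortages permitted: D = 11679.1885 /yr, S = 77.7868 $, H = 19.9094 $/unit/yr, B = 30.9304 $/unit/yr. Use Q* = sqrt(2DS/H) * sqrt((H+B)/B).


sqrt(2DS/H) = 302.0962
sqrt((H+B)/B) = 1.2821
Q* = 302.0962 * 1.2821 = 387.3061

387.3061 units


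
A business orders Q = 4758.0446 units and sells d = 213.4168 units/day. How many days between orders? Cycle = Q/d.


Cycle = 4758.0446 / 213.4168 = 22.2946

22.2946 days


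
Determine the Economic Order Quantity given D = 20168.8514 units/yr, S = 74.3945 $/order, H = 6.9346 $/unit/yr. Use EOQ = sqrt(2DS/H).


2*D*S = 2 * 20168.8514 * 74.3945 = 3000903.2310
2*D*S/H = 432743.5225
EOQ = sqrt(432743.5225) = 657.8324

657.8324 units


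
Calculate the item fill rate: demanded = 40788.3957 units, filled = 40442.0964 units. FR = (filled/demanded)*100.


FR = 40442.0964 / 40788.3957 * 100 = 99.1510

99.1510%


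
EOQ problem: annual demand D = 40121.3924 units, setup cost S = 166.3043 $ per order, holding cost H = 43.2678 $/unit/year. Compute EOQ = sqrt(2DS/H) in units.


2*D*S = 2 * 40121.3924 * 166.3043 = 13344720.1562
2*D*S/H = 308421.5087
EOQ = sqrt(308421.5087) = 555.3571

555.3571 units


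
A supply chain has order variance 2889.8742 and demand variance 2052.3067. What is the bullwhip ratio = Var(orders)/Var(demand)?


BW = 2889.8742 / 2052.3067 = 1.4081

1.4081


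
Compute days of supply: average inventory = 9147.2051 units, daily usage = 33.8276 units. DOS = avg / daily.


DOS = 9147.2051 / 33.8276 = 270.4066

270.4066 days


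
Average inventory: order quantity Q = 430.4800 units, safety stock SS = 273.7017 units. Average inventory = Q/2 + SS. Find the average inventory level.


Q/2 = 215.2400
Avg = 215.2400 + 273.7017 = 488.9417

488.9417 units


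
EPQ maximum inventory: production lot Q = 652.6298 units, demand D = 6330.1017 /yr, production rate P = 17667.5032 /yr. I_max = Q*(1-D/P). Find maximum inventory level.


D/P = 0.3583
1 - D/P = 0.6417
I_max = 652.6298 * 0.6417 = 418.7986

418.7986 units


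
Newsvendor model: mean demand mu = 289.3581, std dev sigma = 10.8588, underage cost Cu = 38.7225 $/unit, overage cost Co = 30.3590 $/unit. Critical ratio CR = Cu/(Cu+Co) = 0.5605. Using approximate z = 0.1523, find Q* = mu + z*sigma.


CR = Cu/(Cu+Co) = 38.7225/(38.7225+30.3590) = 0.5605
z = 0.1523
Q* = 289.3581 + 0.1523 * 10.8588 = 291.0119

291.0119 units


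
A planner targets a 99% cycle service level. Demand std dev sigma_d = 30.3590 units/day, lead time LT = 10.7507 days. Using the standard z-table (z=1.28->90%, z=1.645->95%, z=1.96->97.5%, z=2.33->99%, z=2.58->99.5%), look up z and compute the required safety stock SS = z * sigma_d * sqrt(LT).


From the table, SL = 99% corresponds to z = 2.33
sqrt(LT) = sqrt(10.7507) = 3.2788
SS = 2.33 * 30.3590 * 3.2788 = 231.9326

231.9326 units


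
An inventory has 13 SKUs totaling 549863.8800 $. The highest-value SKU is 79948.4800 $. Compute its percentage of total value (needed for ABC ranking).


Top item = 79948.4800
Total = 549863.8800
Percentage = 79948.4800 / 549863.8800 * 100 = 14.5397

14.5397%


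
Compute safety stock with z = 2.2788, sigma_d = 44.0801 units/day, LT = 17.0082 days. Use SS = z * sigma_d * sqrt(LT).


sqrt(LT) = sqrt(17.0082) = 4.1241
SS = 2.2788 * 44.0801 * 4.1241 = 414.2647

414.2647 units


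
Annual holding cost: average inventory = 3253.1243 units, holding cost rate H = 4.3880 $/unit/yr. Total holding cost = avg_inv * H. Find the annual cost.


Cost = 3253.1243 * 4.3880 = 14274.7094

14274.7094 $/yr


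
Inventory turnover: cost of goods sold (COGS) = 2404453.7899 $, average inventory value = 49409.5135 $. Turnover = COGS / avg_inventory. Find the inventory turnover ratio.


Turnover = 2404453.7899 / 49409.5135 = 48.6638

48.6638


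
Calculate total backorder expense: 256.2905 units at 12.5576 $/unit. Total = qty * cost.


Total = 256.2905 * 12.5576 = 3218.3936

3218.3936 $


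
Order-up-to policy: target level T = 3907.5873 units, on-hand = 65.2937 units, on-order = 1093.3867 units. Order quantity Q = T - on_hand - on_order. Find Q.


Inventory position = OH + OO = 65.2937 + 1093.3867 = 1158.6804
Q = 3907.5873 - 1158.6804 = 2748.9069

2748.9069 units


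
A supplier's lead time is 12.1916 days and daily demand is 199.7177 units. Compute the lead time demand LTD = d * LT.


LTD = 199.7177 * 12.1916 = 2434.8783

2434.8783 units
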